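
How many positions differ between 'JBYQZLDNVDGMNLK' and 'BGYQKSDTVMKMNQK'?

Differing positions: 1, 2, 5, 6, 8, 10, 11, 14. Hamming distance = 8.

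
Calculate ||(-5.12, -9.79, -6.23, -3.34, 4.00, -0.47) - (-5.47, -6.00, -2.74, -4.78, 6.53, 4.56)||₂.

√(Σ(x_i - y_i)²) = √((-5.12 - (-5.47))² + (-9.79 - (-6))² + (-6.23 - (-2.74))² + (-3.34 - (-4.78))² + (4 - 6.53)² + (-0.47 - 4.56)²)
= √(0.35² + (-3.79)² + (-3.49)² + 1.44² + (-2.53)² + (-5.03)²) = √(0.1225 + 14.3641 + 12.1801 + 2.0736 + 6.4009 + 25.3009) = √60.4421 ≈ 7.7745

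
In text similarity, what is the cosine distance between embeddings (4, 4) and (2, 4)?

With u = (4, 4), v = (2, 4):
u·v = 4·2 + 4·4 = 8 + 16 = 24.
|u| = √(4² + 4²) = √32, |v| = √(2² + 4²) = √20, so |u||v| = √(32·20) = √640.
cos θ = (u·v)/(|u||v|) = 24/√640 ≈ 0.9487
Cosine distance = 1 - cos θ ≈ 1 - 0.9487 = 0.0513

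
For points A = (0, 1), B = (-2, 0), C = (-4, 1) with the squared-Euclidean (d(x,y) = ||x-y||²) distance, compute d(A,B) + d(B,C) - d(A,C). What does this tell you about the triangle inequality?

d(A,B) = 2² + 1² = 5, d(B,C) = 2² + 1² = 5, d(A,C) = 4² + 0² = 16.
d(A,B) + d(B,C) - d(A,C) = 5 + 5 - 16 = 10 - 16 = -6. This is < 0, so the triangle inequality FAILS for these points (squared-Euclidean is not a metric).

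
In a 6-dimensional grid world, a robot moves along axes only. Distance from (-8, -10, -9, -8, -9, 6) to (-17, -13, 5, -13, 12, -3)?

Σ|x_i - y_i| = |-8 - (-17)| + |-10 - (-13)| + |-9 - 5| + |-8 - (-13)| + |-9 - 12| + |6 - (-3)| = 9 + 3 + 14 + 5 + 21 + 9 = 61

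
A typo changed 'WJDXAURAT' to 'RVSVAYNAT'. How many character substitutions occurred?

Differing positions: 1, 2, 3, 4, 6, 7. Hamming distance = 6.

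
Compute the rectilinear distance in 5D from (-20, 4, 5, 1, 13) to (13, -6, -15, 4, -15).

Σ|x_i - y_i| = |-20 - 13| + |4 - (-6)| + |5 - (-15)| + |1 - 4| + |13 - (-15)| = 33 + 10 + 20 + 3 + 28 = 94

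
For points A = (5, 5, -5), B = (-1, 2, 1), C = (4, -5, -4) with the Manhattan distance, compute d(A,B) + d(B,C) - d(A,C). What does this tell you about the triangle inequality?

d(A,B) = 6 + 3 + 6 = 15, d(B,C) = 5 + 7 + 5 = 17, d(A,C) = 1 + 10 + 1 = 12.
d(A,B) + d(B,C) - d(A,C) = 15 + 17 - 12 = 32 - 12 = 20. This is ≥ 0, so the triangle inequality holds for these points.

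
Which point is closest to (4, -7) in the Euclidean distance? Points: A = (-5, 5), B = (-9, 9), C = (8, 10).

Distances: d(A) = 15, d(B) ≈ 20.6155, d(C) ≈ 17.4642. Nearest: A = (-5, 5) with distance 15.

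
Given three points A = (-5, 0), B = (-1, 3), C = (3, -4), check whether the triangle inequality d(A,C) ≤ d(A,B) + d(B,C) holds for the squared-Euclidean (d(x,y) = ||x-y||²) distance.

d(A,B) = 4² + 3² = 25, d(B,C) = 4² + 7² = 65, d(A,C) = 8² + 4² = 80.
d(A,C) = 80 ≤ 25 + 65 = 90. Triangle inequality is satisfied.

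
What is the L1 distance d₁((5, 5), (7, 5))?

Σ|x_i - y_i| = |5 - 7| + |5 - 5| = 2 + 0 = 2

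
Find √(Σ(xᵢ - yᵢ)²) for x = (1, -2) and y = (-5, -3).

√(Σ(x_i - y_i)²) = √((1 - (-5))² + (-2 - (-3))²)
= √(6² + 1²) = √(36 + 1) = √37 ≈ 6.0828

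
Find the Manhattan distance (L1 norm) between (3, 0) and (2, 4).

Σ|x_i - y_i| = |3 - 2| + |0 - 4| = 1 + 4 = 5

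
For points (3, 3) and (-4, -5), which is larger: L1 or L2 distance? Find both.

L1 = |3 - (-4)| + |3 - (-5)| = 7 + 8 = 15
L2 = √(7² + 8²) = √113 ≈ 10.6301
L1 ≥ L2 always (equality iff movement is along one axis); L1 > L2 here.
Ratio L1/L2 = 15/√113 ≈ 1.4111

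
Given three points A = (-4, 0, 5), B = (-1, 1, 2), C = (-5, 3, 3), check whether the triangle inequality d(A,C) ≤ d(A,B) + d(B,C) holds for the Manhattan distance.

d(A,B) = 3 + 1 + 3 = 7, d(B,C) = 4 + 2 + 1 = 7, d(A,C) = 1 + 3 + 2 = 6.
d(A,C) = 6 ≤ 7 + 7 = 14. Triangle inequality is satisfied.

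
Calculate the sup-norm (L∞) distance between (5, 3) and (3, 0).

max(|x_i - y_i|) = max(|5 - 3|, |3 - 0|) = max(2, 3) = 3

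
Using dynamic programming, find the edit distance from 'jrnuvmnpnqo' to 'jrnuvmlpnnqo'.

Let D[i][j] be the edit distance between the first i characters of 'jrnuvmnpnqo' and the first j characters of 'jrnuvmlpnnqo', with D[i][0] = i, D[0][j] = j, and D[i][j] = D[i-1][j-1] if the characters match, else 1 + min(D[i-1][j], D[i][j-1], D[i-1][j-1]). Filling the table (rows: prefixes of 'jrnuvmnpnqo', columns: prefixes of 'jrnuvmlpnnqo'):
     ε  j  r  n  u  v  m  l  p  n  n  q  o
  ε  0  1  2  3  4  5  6  7  8  9 10 11 12
  j  1  0  1  2  3  4  5  6  7  8  9 10 11
  r  2  1  0  1  2  3  4  5  6  7  8  9 10
  n  3  2  1  0  1  2  3  4  5  6  7  8  9
  u  4  3  2  1  0  1  2  3  4  5  6  7  8
  v  5  4  3  2  1  0  1  2  3  4  5  6  7
  m  6  5  4  3  2  1  0  1  2  3  4  5  6
  n  7  6  5  4  3  2  1  1  2  2  3  4  5
  p  8  7  6  5  4  3  2  2  1  2  3  4  5
  n  9  8  7  6  5  4  3  3  2  1  2  3  4
  q 10  9  8  7  6  5  4  4  3  2  2  2  3
  o 11 10  9  8  7  6  5  5  4  3  3  3  2
The bottom-right entry gives D[11][12] = 2, so no sequence of fewer than 2 edits works. Backtracking through the table gives one optimal edit sequence (2 edits):
  jrnuvmnpnqo → jrnuvmlpnqo (sub n→l @7)
  jrnuvmlpnqo → jrnuvmlpnnqo (ins n @9)
Edit distance = 2.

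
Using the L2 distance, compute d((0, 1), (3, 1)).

(Σ|x_i - y_i|^2)^(1/2) = (|0 - 3|^2 + |1 - 1|^2)^(1/2)
= (3^2 + 0^2)^(1/2) = (9 + 0)^(1/2) = (9)^(1/2) = 3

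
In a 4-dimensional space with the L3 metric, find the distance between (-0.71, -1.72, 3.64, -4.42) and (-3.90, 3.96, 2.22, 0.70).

(Σ|x_i - y_i|^3)^(1/3) = (|-0.71 - (-3.9)|^3 + |-1.72 - 3.96|^3 + |3.64 - 2.22|^3 + |-4.42 - 0.7|^3)^(1/3)
= (3.19^3 + 5.68^3 + 1.42^3 + 5.12^3)^(1/3) ≈ (32.4618 + 183.2504 + 2.8633 + 134.2177)^(1/3) = (352.7932)^(1/3) ≈ 7.066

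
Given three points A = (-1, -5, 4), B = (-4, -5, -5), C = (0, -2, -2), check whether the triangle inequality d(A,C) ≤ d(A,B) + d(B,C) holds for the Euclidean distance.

d(A,B) = √(3² + 0² + 9²) = √90 ≈ 9.4868, d(B,C) = √(4² + 3² + 3²) = √34 ≈ 5.831, d(A,C) = √(1² + 3² + 6²) = √46 ≈ 6.7823.
d(A,C) ≈ 6.7823 ≤ 9.4868 + 5.831 = 15.3178. Triangle inequality is satisfied.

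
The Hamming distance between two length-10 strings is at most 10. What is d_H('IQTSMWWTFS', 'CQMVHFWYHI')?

Differing positions: 1, 3, 4, 5, 6, 8, 9, 10. Hamming distance = 8. The maximum possible Hamming distance for length-10 strings is 10, so d_H/10 = 8/10 = 0.8.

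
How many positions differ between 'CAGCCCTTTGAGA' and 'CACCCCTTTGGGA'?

Differing positions: 3, 11. Hamming distance = 2.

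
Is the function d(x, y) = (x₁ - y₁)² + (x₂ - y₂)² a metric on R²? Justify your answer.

No. The squared Euclidean distance fails the triangle inequality. Counterexample: x = (0, 0), y = (3, 4), z = (6, 8). d(x,z) = 6² + 8² = 100, but d(x,y) + d(y,z) = (3² + 4²) + (3² + 4²) = 25 + 25 = 50. Since 100 > 50, the triangle inequality is violated. (Note: √d, the ordinary Euclidean distance, IS a metric.)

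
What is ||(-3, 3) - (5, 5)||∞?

max(|x_i - y_i|) = max(|-3 - 5|, |3 - 5|) = max(8, 2) = 8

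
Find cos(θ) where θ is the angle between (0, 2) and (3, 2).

With u = (0, 2), v = (3, 2):
u·v = 0·3 + 2·2 = 0 + 4 = 4.
|u| = √(0² + 2²) = √4, |v| = √(3² + 2²) = √13, so |u||v| = √(4·13) = √52.
cos θ = (u·v)/(|u||v|) = 4/√52 ≈ 0.5547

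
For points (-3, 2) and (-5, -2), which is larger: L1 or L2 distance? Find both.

L1 = |-3 - (-5)| + |2 - (-2)| = 2 + 4 = 6
L2 = √(2² + 4²) = √20 ≈ 4.4721
L1 ≥ L2 always (equality iff movement is along one axis); L1 > L2 here.
Ratio L1/L2 = 6/√20 ≈ 1.3416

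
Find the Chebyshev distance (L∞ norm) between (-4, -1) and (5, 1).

max(|x_i - y_i|) = max(|-4 - 5|, |-1 - 1|) = max(9, 2) = 9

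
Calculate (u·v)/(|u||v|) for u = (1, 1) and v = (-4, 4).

With u = (1, 1), v = (-4, 4):
u·v = 1·(-4) + 1·4 = (-4) + 4 = 0.
|u| = √(1² + 1²) = √2, |v| = √((-4)² + 4²) = √32, so |u||v| = √(2·32) = √64 = 8.
cos θ = (u·v)/(|u||v|) = 0/8 = 0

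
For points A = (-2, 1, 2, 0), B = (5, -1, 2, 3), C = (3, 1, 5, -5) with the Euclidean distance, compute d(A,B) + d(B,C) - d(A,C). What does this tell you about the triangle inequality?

d(A,B) = √(7² + 2² + 0² + 3²) = √62 ≈ 7.874, d(B,C) = √(2² + 2² + 3² + 8²) = √81 = 9, d(A,C) = √(5² + 0² + 3² + 5²) = √59 ≈ 7.6811.
d(A,B) + d(B,C) - d(A,C) = 7.874 + 9 - 7.6811 = 16.874 - 7.6811 = 9.1929 (to 4 decimal places). This is ≥ 0, so the triangle inequality holds for these points.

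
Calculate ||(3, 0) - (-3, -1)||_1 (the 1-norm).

Σ|x_i - y_i| = |3 - (-3)| + |0 - (-1)| = 6 + 1 = 7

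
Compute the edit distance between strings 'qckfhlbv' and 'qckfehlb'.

Let D[i][j] be the edit distance between the first i characters of 'qckfhlbv' and the first j characters of 'qckfehlb', with D[i][0] = i, D[0][j] = j, and D[i][j] = D[i-1][j-1] if the characters match, else 1 + min(D[i-1][j], D[i][j-1], D[i-1][j-1]). Filling the table (rows: prefixes of 'qckfhlbv', columns: prefixes of 'qckfehlb'):
     ε  q  c  k  f  e  h  l  b
  ε  0  1  2  3  4  5  6  7  8
  q  1  0  1  2  3  4  5  6  7
  c  2  1  0  1  2  3  4  5  6
  k  3  2  1  0  1  2  3  4  5
  f  4  3  2  1  0  1  2  3  4
  h  5  4  3  2  1  1  1  2  3
  l  6  5  4  3  2  2  2  1  2
  b  7  6  5  4  3  3  3  2  1
  v  8  7  6  5  4  4  4  3  2
The bottom-right entry gives D[8][8] = 2, so no sequence of fewer than 2 edits works. Backtracking through the table gives one optimal edit sequence (2 edits):
  qckfhlbv → qckfehlbv (ins e @5)
  qckfehlbv → qckfehlb (del v @9)
Edit distance = 2.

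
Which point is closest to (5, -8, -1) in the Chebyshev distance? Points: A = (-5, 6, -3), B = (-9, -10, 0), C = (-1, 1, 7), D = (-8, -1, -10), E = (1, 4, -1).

Distances: d(A) = 14, d(B) = 14, d(C) = 9, d(D) = 13, d(E) = 12. Nearest: C = (-1, 1, 7) with distance 9.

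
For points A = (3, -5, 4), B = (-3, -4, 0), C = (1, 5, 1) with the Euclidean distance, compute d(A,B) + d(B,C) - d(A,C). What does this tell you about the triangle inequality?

d(A,B) = √(6² + 1² + 4²) = √53 ≈ 7.2801, d(B,C) = √(4² + 9² + 1²) = √98 ≈ 9.8995, d(A,C) = √(2² + 10² + 3²) = √113 ≈ 10.6301.
d(A,B) + d(B,C) - d(A,C) = 7.2801 + 9.8995 - 10.6301 = 17.1796 - 10.6301 = 6.5495 (to 4 decimal places). This is ≥ 0, so the triangle inequality holds for these points.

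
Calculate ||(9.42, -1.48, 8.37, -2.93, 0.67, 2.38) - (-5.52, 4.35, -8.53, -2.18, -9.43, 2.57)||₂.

√(Σ(x_i - y_i)²) = √((9.42 - (-5.52))² + (-1.48 - 4.35)² + (8.37 - (-8.53))² + (-2.93 - (-2.18))² + (0.67 - (-9.43))² + (2.38 - 2.57)²)
= √(14.94² + (-5.83)² + 16.9² + (-0.75)² + 10.1² + (-0.19)²) = √(223.2036 + 33.9889 + 285.61 + 0.5625 + 102.01 + 0.0361) = √645.4111 ≈ 25.4049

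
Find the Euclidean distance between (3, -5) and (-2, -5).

√(Σ(x_i - y_i)²) = √((3 - (-2))² + (-5 - (-5))²)
= √(5² + 0²) = √(25 + 0) = √25 = 5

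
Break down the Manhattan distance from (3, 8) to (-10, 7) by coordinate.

Σ|x_i - y_i| = |3 - (-10)| + |8 - 7| = 13 + 1 = 14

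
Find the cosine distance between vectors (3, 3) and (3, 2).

With u = (3, 3), v = (3, 2):
u·v = 3·3 + 3·2 = 9 + 6 = 15.
|u| = √(3² + 3²) = √18, |v| = √(3² + 2²) = √13, so |u||v| = √(18·13) = √234.
cos θ = (u·v)/(|u||v|) = 15/√234 ≈ 0.9806
Cosine distance = 1 - cos θ ≈ 1 - 0.9806 = 0.0194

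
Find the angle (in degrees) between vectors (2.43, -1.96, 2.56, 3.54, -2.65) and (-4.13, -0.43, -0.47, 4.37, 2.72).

With u = (2.43, -1.96, 2.56, 3.54, -2.65), v = (-4.13, -0.43, -0.47, 4.37, 2.72):
u·v = 2.43·(-4.13) + (-1.96)·(-0.43) + 2.56·(-0.47) + 3.54·4.37 + (-2.65)·2.72 = (-10.0359) + 0.8428 + (-1.2032) + 15.4698 + (-7.208) = -2.1345.
|u| = √(2.43² + (-1.96)² + 2.56² + 3.54² + (-2.65)²) = √(5.9049 + 3.8416 + 6.5536 + 12.5316 + 7.0225) = √35.8542, |v| = √((-4.13)² + (-0.43)² + (-0.47)² + 4.37² + 2.72²) = √(17.0569 + 0.1849 + 0.2209 + 19.0969 + 7.3984) = √43.958.
cos θ = (u·v)/(|u||v|) = -2.1345/(√35.8542·√43.958) ≈ -0.053766
θ = arccos(-0.053766) ≈ 93.08°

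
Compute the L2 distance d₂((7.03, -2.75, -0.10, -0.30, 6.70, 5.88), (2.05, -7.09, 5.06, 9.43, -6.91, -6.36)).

√(Σ(x_i - y_i)²) = √((7.03 - 2.05)² + (-2.75 - (-7.09))² + (-0.1 - 5.06)² + (-0.3 - 9.43)² + (6.7 - (-6.91))² + (5.88 - (-6.36))²)
= √(4.98² + 4.34² + (-5.16)² + (-9.73)² + 13.61² + 12.24²) = √(24.8004 + 18.8356 + 26.6256 + 94.6729 + 185.2321 + 149.8176) = √499.9842 ≈ 22.3603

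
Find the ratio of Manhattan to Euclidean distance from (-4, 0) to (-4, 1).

L1 = |-4 - (-4)| + |0 - 1| = 0 + 1 = 1
L2 = √(0² + 1²) = √1 = 1
L1 ≥ L2 always (equality iff movement is along one axis); L1 = L2 here (movement is along a single axis).
Ratio L1/L2 = 1/1 = 1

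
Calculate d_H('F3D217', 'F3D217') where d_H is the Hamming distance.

Differing positions: none. Hamming distance = 0.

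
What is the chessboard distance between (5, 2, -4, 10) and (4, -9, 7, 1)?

max(|x_i - y_i|) = max(|5 - 4|, |2 - (-9)|, |-4 - 7|, |10 - 1|) = max(1, 11, 11, 9) = 11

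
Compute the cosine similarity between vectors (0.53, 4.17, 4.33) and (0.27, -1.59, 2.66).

With u = (0.53, 4.17, 4.33), v = (0.27, -1.59, 2.66):
u·v = 0.53·0.27 + 4.17·(-1.59) + 4.33·2.66 = 0.1431 + (-6.6303) + 11.5178 = 5.0306.
|u| = √(0.53² + 4.17² + 4.33²) = √(0.2809 + 17.3889 + 18.7489) = √36.4187, |v| = √(0.27² + (-1.59)² + 2.66²) = √(0.0729 + 2.5281 + 7.0756) = √9.6766.
cos θ = (u·v)/(|u||v|) = 5.0306/(√36.4187·√9.6766) ≈ 0.268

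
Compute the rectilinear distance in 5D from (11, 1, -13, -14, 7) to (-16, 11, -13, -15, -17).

Σ|x_i - y_i| = |11 - (-16)| + |1 - 11| + |-13 - (-13)| + |-14 - (-15)| + |7 - (-17)| = 27 + 10 + 0 + 1 + 24 = 62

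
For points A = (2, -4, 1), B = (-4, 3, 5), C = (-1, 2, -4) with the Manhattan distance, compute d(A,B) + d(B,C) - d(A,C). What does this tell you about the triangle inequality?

d(A,B) = 6 + 7 + 4 = 17, d(B,C) = 3 + 1 + 9 = 13, d(A,C) = 3 + 6 + 5 = 14.
d(A,B) + d(B,C) - d(A,C) = 17 + 13 - 14 = 30 - 14 = 16. This is ≥ 0, so the triangle inequality holds for these points.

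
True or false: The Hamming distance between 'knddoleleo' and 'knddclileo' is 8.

Differing positions: 5, 7. Hamming distance = 2, so the claim that d_H = 8 is false.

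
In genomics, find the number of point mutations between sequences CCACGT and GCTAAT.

Differing positions: 1, 3, 4, 5. Hamming distance = 4.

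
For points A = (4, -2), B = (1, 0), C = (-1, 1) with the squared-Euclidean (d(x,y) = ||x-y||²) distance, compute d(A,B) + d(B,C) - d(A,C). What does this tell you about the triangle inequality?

d(A,B) = 3² + 2² = 13, d(B,C) = 2² + 1² = 5, d(A,C) = 5² + 3² = 34.
d(A,B) + d(B,C) - d(A,C) = 13 + 5 - 34 = 18 - 34 = -16. This is < 0, so the triangle inequality FAILS for these points (squared-Euclidean is not a metric).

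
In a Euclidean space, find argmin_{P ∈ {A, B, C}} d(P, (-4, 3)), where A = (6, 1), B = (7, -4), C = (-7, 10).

Distances: d(A) ≈ 10.198, d(B) ≈ 13.0384, d(C) ≈ 7.6158. Nearest: C = (-7, 10) with distance 7.6158.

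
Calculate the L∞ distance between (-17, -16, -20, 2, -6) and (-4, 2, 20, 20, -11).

max(|x_i - y_i|) = max(|-17 - (-4)|, |-16 - 2|, |-20 - 20|, |2 - 20|, |-6 - (-11)|) = max(13, 18, 40, 18, 5) = 40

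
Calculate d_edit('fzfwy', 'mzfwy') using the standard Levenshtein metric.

Let D[i][j] be the edit distance between the first i characters of 'fzfwy' and the first j characters of 'mzfwy', with D[i][0] = i, D[0][j] = j, and D[i][j] = D[i-1][j-1] if the characters match, else 1 + min(D[i-1][j], D[i][j-1], D[i-1][j-1]). Filling the table (rows: prefixes of 'fzfwy', columns: prefixes of 'mzfwy'):
     ε  m  z  f  w  y
  ε  0  1  2  3  4  5
  f  1  1  2  2  3  4
  z  2  2  1  2  3  4
  f  3  3  2  1  2  3
  w  4  4  3  2  1  2
  y  5  5  4  3  2  1
The bottom-right entry gives D[5][5] = 1, so no sequence of fewer than 1 edit works. Backtracking through the table gives one optimal edit sequence (1 edit):
  fzfwy → mzfwy (sub f→m @1)
Edit distance = 1.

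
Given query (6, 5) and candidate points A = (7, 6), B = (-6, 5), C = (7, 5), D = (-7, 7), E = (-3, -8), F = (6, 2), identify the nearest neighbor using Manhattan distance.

Distances: d(A) = 2, d(B) = 12, d(C) = 1, d(D) = 15, d(E) = 22, d(F) = 3. Nearest: C = (7, 5) with distance 1.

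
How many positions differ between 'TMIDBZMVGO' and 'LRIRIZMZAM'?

Differing positions: 1, 2, 4, 5, 8, 9, 10. Hamming distance = 7.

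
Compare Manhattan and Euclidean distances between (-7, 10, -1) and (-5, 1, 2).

L1 = |-7 - (-5)| + |10 - 1| + |-1 - 2| = 2 + 9 + 3 = 14
L2 = √(2² + 9² + 3²) = √94 ≈ 9.6954
L1 ≥ L2 always (equality iff movement is along one axis); L1 > L2 here.
Ratio L1/L2 = 14/√94 ≈ 1.444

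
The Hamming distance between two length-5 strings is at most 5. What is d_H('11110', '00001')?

Differing positions: 1, 2, 3, 4, 5. Hamming distance = 5. The maximum possible Hamming distance for length-5 strings is 5, so d_H/5 = 5/5 = 1.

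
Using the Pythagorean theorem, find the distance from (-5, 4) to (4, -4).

√(Σ(x_i - y_i)²) = √((-5 - 4)² + (4 - (-4))²)
= √((-9)² + 8²) = √(81 + 64) = √145 ≈ 12.0416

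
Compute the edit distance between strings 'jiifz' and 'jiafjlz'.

Let D[i][j] be the edit distance between the first i characters of 'jiifz' and the first j characters of 'jiafjlz', with D[i][0] = i, D[0][j] = j, and D[i][j] = D[i-1][j-1] if the characters match, else 1 + min(D[i-1][j], D[i][j-1], D[i-1][j-1]). Filling the table (rows: prefixes of 'jiifz', columns: prefixes of 'jiafjlz'):
     ε  j  i  a  f  j  l  z
  ε  0  1  2  3  4  5  6  7
  j  1  0  1  2  3  4  5  6
  i  2  1  0  1  2  3  4  5
  i  3  2  1  1  2  3  4  5
  f  4  3  2  2  1  2  3  4
  z  5  4  3  3  2  2  3  3
The bottom-right entry gives D[5][7] = 3, so no sequence of fewer than 3 edits works. Backtracking through the table gives one optimal edit sequence (3 edits):
  jiifz → jiafz (sub i→a @3)
  jiafz → jiafjz (ins j @5)
  jiafjz → jiafjlz (ins l @6)
Edit distance = 3.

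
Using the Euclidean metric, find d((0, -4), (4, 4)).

√(Σ(x_i - y_i)²) = √((0 - 4)² + (-4 - 4)²)
= √((-4)² + (-8)²) = √(16 + 64) = √80 ≈ 8.9443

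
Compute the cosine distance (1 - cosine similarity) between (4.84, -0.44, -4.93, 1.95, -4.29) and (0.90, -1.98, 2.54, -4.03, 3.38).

With u = (4.84, -0.44, -4.93, 1.95, -4.29), v = (0.90, -1.98, 2.54, -4.03, 3.38):
u·v = 4.84·0.9 + (-0.44)·(-1.98) + (-4.93)·2.54 + 1.95·(-4.03) + (-4.29)·3.38 = 4.356 + 0.8712 + (-12.5222) + (-7.8585) + (-14.5002) = -29.6537.
|u| = √(4.84² + (-0.44)² + (-4.93)² + 1.95² + (-4.29)²) = √(23.4256 + 0.1936 + 24.3049 + 3.8025 + 18.4041) = √70.1307, |v| = √(0.9² + (-1.98)² + 2.54² + (-4.03)² + 3.38²) = √(0.81 + 3.9204 + 6.4516 + 16.2409 + 11.4244) = √38.8473.
cos θ = (u·v)/(|u||v|) = -29.6537/(√70.1307·√38.8473) ≈ -0.5681
Cosine distance = 1 - cos θ ≈ 1 - (-0.5681) = 1.5681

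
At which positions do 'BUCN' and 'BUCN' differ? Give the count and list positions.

Differing positions: none. Hamming distance = 0.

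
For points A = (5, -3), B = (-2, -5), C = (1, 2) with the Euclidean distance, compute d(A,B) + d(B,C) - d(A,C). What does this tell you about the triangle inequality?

d(A,B) = √(7² + 2²) = √53 ≈ 7.2801, d(B,C) = √(3² + 7²) = √58 ≈ 7.6158, d(A,C) = √(4² + 5²) = √41 ≈ 6.4031.
d(A,B) + d(B,C) - d(A,C) = 7.2801 + 7.6158 - 6.4031 = 14.8959 - 6.4031 = 8.4928 (to 4 decimal places). This is ≥ 0, so the triangle inequality holds for these points.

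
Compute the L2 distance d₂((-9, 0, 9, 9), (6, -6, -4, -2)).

√(Σ(x_i - y_i)²) = √((-9 - 6)² + (0 - (-6))² + (9 - (-4))² + (9 - (-2))²)
= √((-15)² + 6² + 13² + 11²) = √(225 + 36 + 169 + 121) = √551 ≈ 23.4734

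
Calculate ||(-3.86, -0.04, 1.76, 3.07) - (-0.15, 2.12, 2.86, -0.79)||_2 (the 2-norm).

(Σ|x_i - y_i|^2)^(1/2) = (|-3.86 - (-0.15)|^2 + |-0.04 - 2.12|^2 + |1.76 - 2.86|^2 + |3.07 - (-0.79)|^2)^(1/2)
= (3.71^2 + 2.16^2 + 1.1^2 + 3.86^2)^(1/2) = (13.7641 + 4.6656 + 1.21 + 14.8996)^(1/2) = (34.5393)^(1/2) ≈ 5.877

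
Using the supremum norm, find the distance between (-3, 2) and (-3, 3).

max(|x_i - y_i|) = max(|-3 - (-3)|, |2 - 3|) = max(0, 1) = 1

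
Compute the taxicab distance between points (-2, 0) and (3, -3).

Σ|x_i - y_i| = |-2 - 3| + |0 - (-3)| = 5 + 3 = 8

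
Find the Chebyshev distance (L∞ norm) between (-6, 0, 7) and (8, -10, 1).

max(|x_i - y_i|) = max(|-6 - 8|, |0 - (-10)|, |7 - 1|) = max(14, 10, 6) = 14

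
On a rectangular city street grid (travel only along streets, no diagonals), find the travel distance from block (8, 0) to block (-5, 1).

Σ|x_i - y_i| = |8 - (-5)| + |0 - 1| = 13 + 1 = 14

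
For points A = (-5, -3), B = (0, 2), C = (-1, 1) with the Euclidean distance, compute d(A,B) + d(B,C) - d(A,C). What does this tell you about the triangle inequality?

d(A,B) = √(5² + 5²) = √50 ≈ 7.0711, d(B,C) = √(1² + 1²) = √2 ≈ 1.4142, d(A,C) = √(4² + 4²) = √32 ≈ 5.6569.
d(A,B) + d(B,C) - d(A,C) = 7.0711 + 1.4142 - 5.6569 = 8.4853 - 5.6569 = 2.8284 (to 4 decimal places). This is ≥ 0, so the triangle inequality holds for these points.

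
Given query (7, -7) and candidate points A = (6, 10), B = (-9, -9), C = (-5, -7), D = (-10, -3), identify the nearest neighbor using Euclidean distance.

Distances: d(A) ≈ 17.0294, d(B) ≈ 16.1245, d(C) = 12, d(D) ≈ 17.4642. Nearest: C = (-5, -7) with distance 12.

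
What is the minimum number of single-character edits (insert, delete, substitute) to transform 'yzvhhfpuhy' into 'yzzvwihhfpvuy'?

Let D[i][j] be the edit distance between the first i characters of 'yzvhhfpuhy' and the first j characters of 'yzzvwihhfpvuy', with D[i][0] = i, D[0][j] = j, and D[i][j] = D[i-1][j-1] if the characters match, else 1 + min(D[i-1][j], D[i][j-1], D[i-1][j-1]). Filling the table (rows: prefixes of 'yzvhhfpuhy', columns: prefixes of 'yzzvwihhfpvuy'):
     ε  y  z  z  v  w  i  h  h  f  p  v  u  y
  ε  0  1  2  3  4  5  6  7  8  9 10 11 12 13
  y  1  0  1  2  3  4  5  6  7  8  9 10 11 12
  z  2  1  0  1  2  3  4  5  6  7  8  9 10 11
  v  3  2  1  1  1  2  3  4  5  6  7  8  9 10
  h  4  3  2  2  2  2  3  3  4  5  6  7  8  9
  h  5  4  3  3  3  3  3  3  3  4  5  6  7  8
  f  6  5  4  4  4  4  4  4  4  3  4  5  6  7
  p  7  6  5  5  5  5  5  5  5  4  3  4  5  6
  u  8  7  6  6  6  6  6  6  6  5  4  4  4  5
  h  9  8  7  7  7  7  7  6  6  6  5  5  5  5
  y 10  9  8  8  8  8  8  7  7  7  6  6  6  5
The bottom-right entry gives D[10][13] = 5, so no sequence of fewer than 5 edits works. Backtracking through the table gives one optimal edit sequence (5 edits):
  yzvhhfpuhy → yzzvhhfpuhy (ins z @2)
  yzzvhhfpuhy → yzzvwhhfpuhy (ins w @5)
  yzzvwhhfpuhy → yzzvwihhfpuhy (ins i @6)
  yzzvwihhfpuhy → yzzvwihhfpvhy (sub u→v @11)
  yzzvwihhfpvhy → yzzvwihhfpvuy (sub h→u @12)
Edit distance = 5.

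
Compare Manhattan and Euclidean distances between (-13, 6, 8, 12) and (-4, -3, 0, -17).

L1 = |-13 - (-4)| + |6 - (-3)| + |8 - 0| + |12 - (-17)| = 9 + 9 + 8 + 29 = 55
L2 = √(9² + 9² + 8² + 29²) = √1067 ≈ 32.665
L1 ≥ L2 always (equality iff movement is along one axis); L1 > L2 here.
Ratio L1/L2 = 55/√1067 ≈ 1.6838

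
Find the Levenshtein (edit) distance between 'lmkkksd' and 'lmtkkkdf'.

Let D[i][j] be the edit distance between the first i characters of 'lmkkksd' and the first j characters of 'lmtkkkdf', with D[i][0] = i, D[0][j] = j, and D[i][j] = D[i-1][j-1] if the characters match, else 1 + min(D[i-1][j], D[i][j-1], D[i-1][j-1]). Filling the table (rows: prefixes of 'lmkkksd', columns: prefixes of 'lmtkkkdf'):
     ε  l  m  t  k  k  k  d  f
  ε  0  1  2  3  4  5  6  7  8
  l  1  0  1  2  3  4  5  6  7
  m  2  1  0  1  2  3  4  5  6
  k  3  2  1  1  1  2  3  4  5
  k  4  3  2  2  1  1  2  3  4
  k  5  4  3  3  2  1  1  2  3
  s  6  5  4  4  3  2  2  2  3
  d  7  6  5  5  4  3  3  2  3
The bottom-right entry gives D[7][8] = 3, so no sequence of fewer than 3 edits works. Backtracking through the table gives one optimal edit sequence (3 edits):
  lmkkksd → lmtkkksd (ins t @3)
  lmtkkksd → lmtkkkdd (sub s→d @7)
  lmtkkkdd → lmtkkkdf (sub d→f @8)
Edit distance = 3.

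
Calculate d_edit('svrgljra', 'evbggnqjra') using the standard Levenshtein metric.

Let D[i][j] be the edit distance between the first i characters of 'svrgljra' and the first j characters of 'evbggnqjra', with D[i][0] = i, D[0][j] = j, and D[i][j] = D[i-1][j-1] if the characters match, else 1 + min(D[i-1][j], D[i][j-1], D[i-1][j-1]). Filling the table (rows: prefixes of 'svrgljra', columns: prefixes of 'evbggnqjra'):
     ε  e  v  b  g  g  n  q  j  r  a
  ε  0  1  2  3  4  5  6  7  8  9 10
  s  1  1  2  3  4  5  6  7  8  9 10
  v  2  2  1  2  3  4  5  6  7  8  9
  r  3  3  2  2  3  4  5  6  7  7  8
  g  4  4  3  3  2  3  4  5  6  7  8
  l  5  5  4  4  3  3  4  5  6  7  8
  j  6  6  5  5  4  4  4  5  5  6  7
  r  7  7  6  6  5  5  5  5  6  5  6
  a  8  8  7  7  6  6  6  6  6  6  5
The bottom-right entry gives D[8][10] = 5, so no sequence of fewer than 5 edits works. Backtracking through the table gives one optimal edit sequence (5 edits):
  svrgljra → evrgljra (sub s→e @1)
  evrgljra → evbrgljra (ins b @3)
  evbrgljra → evbggljra (sub r→g @4)
  evbggljra → evbggnljra (ins n @6)
  evbggnljra → evbggnqjra (sub l→q @7)
Edit distance = 5.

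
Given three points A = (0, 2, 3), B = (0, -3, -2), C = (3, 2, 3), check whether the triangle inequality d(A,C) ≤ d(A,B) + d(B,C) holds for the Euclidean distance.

d(A,B) = √(0² + 5² + 5²) = √50 ≈ 7.0711, d(B,C) = √(3² + 5² + 5²) = √59 ≈ 7.6811, d(A,C) = √(3² + 0² + 0²) = √9 = 3.
d(A,C) = 3 ≤ 7.0711 + 7.6811 = 14.7522. Triangle inequality is satisfied.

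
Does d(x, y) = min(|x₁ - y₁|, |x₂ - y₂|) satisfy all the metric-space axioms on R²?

No. d fails identity of indiscernibles: take x = (3, 0) and y = (3, 4). Then d(x,y) = min(|3 - 3|, |0 - 4|) = min(0, 4) = 0, yet x ≠ y.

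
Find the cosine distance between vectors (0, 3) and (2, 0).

With u = (0, 3), v = (2, 0):
u·v = 0·2 + 3·0 = 0 + 0 = 0.
|u| = √(0² + 3²) = √9, |v| = √(2² + 0²) = √4, so |u||v| = √(9·4) = √36 = 6.
cos θ = (u·v)/(|u||v|) = 0/6 = 0
Cosine distance = 1 - cos θ = 1 - 0 = 1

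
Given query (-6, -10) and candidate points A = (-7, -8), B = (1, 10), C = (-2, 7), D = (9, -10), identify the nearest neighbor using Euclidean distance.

Distances: d(A) ≈ 2.2361, d(B) ≈ 21.1896, d(C) ≈ 17.4642, d(D) = 15. Nearest: A = (-7, -8) with distance 2.2361.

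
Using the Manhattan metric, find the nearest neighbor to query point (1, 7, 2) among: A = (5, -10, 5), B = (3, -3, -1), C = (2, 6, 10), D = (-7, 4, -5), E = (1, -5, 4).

Distances: d(A) = 24, d(B) = 15, d(C) = 10, d(D) = 18, d(E) = 14. Nearest: C = (2, 6, 10) with distance 10.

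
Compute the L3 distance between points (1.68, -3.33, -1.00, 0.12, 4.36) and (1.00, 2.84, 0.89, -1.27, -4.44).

(Σ|x_i - y_i|^3)^(1/3) = (|1.68 - 1|^3 + |-3.33 - 2.84|^3 + |-1 - 0.89|^3 + |0.12 - (-1.27)|^3 + |4.36 - (-4.44)|^3)^(1/3)
= (0.68^3 + 6.17^3 + 1.89^3 + 1.39^3 + 8.8^3)^(1/3) ≈ (0.3144 + 234.8851 + 6.7513 + 2.6856 + 681.472)^(1/3) = (926.1084)^(1/3) ≈ 9.7474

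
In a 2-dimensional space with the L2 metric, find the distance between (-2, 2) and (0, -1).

(Σ|x_i - y_i|^2)^(1/2) = (|-2 - 0|^2 + |2 - (-1)|^2)^(1/2)
= (2^2 + 3^2)^(1/2) = (4 + 9)^(1/2) = (13)^(1/2) ≈ 3.6056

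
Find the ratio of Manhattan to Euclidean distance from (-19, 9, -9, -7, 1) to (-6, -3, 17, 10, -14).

L1 = |-19 - (-6)| + |9 - (-3)| + |-9 - 17| + |-7 - 10| + |1 - (-14)| = 13 + 12 + 26 + 17 + 15 = 83
L2 = √(13² + 12² + 26² + 17² + 15²) = √1503 ≈ 38.7685
L1 ≥ L2 always (equality iff movement is along one axis); L1 > L2 here.
Ratio L1/L2 = 83/√1503 ≈ 2.1409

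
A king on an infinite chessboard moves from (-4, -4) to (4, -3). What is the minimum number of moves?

max(|x_i - y_i|) = max(|-4 - 4|, |-4 - (-3)|) = max(8, 1) = 8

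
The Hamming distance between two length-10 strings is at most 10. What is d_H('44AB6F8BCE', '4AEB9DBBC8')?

Differing positions: 2, 3, 5, 6, 7, 10. Hamming distance = 6. The maximum possible Hamming distance for length-10 strings is 10, so d_H/10 = 6/10 = 0.6.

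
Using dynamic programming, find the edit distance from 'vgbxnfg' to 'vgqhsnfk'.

Let D[i][j] be the edit distance between the first i characters of 'vgbxnfg' and the first j characters of 'vgqhsnfk', with D[i][0] = i, D[0][j] = j, and D[i][j] = D[i-1][j-1] if the characters match, else 1 + min(D[i-1][j], D[i][j-1], D[i-1][j-1]). Filling the table (rows: prefixes of 'vgbxnfg', columns: prefixes of 'vgqhsnfk'):
     ε  v  g  q  h  s  n  f  k
  ε  0  1  2  3  4  5  6  7  8
  v  1  0  1  2  3  4  5  6  7
  g  2  1  0  1  2  3  4  5  6
  b  3  2  1  1  2  3  4  5  6
  x  4  3  2  2  2  3  4  5  6
  n  5  4  3  3  3  3  3  4  5
  f  6  5  4  4  4  4  4  3  4
  g  7  6  5  5  5  5  5  4  4
The bottom-right entry gives D[7][8] = 4, so no sequence of fewer than 4 edits works. Backtracking through the table gives one optimal edit sequence (4 edits):
  vgbxnfg → vgqbxnfg (ins q @3)
  vgqbxnfg → vgqhxnfg (sub b→h @4)
  vgqhxnfg → vgqhsnfg (sub x→s @5)
  vgqhsnfg → vgqhsnfk (sub g→k @8)
Edit distance = 4.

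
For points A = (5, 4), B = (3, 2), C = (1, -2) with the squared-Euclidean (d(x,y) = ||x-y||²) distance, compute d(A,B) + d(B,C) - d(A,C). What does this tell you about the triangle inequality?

d(A,B) = 2² + 2² = 8, d(B,C) = 2² + 4² = 20, d(A,C) = 4² + 6² = 52.
d(A,B) + d(B,C) - d(A,C) = 8 + 20 - 52 = 28 - 52 = -24. This is < 0, so the triangle inequality FAILS for these points (squared-Euclidean is not a metric).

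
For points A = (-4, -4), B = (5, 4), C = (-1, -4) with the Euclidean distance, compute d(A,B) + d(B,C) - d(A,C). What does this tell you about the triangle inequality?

d(A,B) = √(9² + 8²) = √145 ≈ 12.0416, d(B,C) = √(6² + 8²) = √100 = 10, d(A,C) = √(3² + 0²) = √9 = 3.
d(A,B) + d(B,C) - d(A,C) = 12.0416 + 10 - 3 = 22.0416 - 3 = 19.0416 (to 4 decimal places). This is ≥ 0, so the triangle inequality holds for these points.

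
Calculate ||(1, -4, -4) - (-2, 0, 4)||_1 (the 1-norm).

Σ|x_i - y_i| = |1 - (-2)| + |-4 - 0| + |-4 - 4| = 3 + 4 + 8 = 15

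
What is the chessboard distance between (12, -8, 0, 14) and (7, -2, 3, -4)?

max(|x_i - y_i|) = max(|12 - 7|, |-8 - (-2)|, |0 - 3|, |14 - (-4)|) = max(5, 6, 3, 18) = 18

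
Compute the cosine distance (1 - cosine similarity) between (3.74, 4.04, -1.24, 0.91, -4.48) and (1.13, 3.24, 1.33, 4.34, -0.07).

With u = (3.74, 4.04, -1.24, 0.91, -4.48), v = (1.13, 3.24, 1.33, 4.34, -0.07):
u·v = 3.74·1.13 + 4.04·3.24 + (-1.24)·1.33 + 0.91·4.34 + (-4.48)·(-0.07) = 4.2262 + 13.0896 + (-1.6492) + 3.9494 + 0.3136 = 19.9296.
|u| = √(3.74² + 4.04² + (-1.24)² + 0.91² + (-4.48)²) = √(13.9876 + 16.3216 + 1.5376 + 0.8281 + 20.0704) = √52.7453, |v| = √(1.13² + 3.24² + 1.33² + 4.34² + (-0.07)²) = √(1.2769 + 10.4976 + 1.7689 + 18.8356 + 0.0049) = √32.3839.
cos θ = (u·v)/(|u||v|) = 19.9296/(√52.7453·√32.3839) ≈ 0.4822
Cosine distance = 1 - cos θ ≈ 1 - 0.4822 = 0.5178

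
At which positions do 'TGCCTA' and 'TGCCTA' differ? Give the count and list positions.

Differing positions: none. Hamming distance = 0.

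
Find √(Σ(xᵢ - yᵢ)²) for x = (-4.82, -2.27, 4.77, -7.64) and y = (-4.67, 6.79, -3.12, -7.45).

√(Σ(x_i - y_i)²) = √((-4.82 - (-4.67))² + (-2.27 - 6.79)² + (4.77 - (-3.12))² + (-7.64 - (-7.45))²)
= √((-0.15)² + (-9.06)² + 7.89² + (-0.19)²) = √(0.0225 + 82.0836 + 62.2521 + 0.0361) = √144.3943 ≈ 12.0164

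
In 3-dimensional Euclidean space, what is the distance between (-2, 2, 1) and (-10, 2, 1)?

√(Σ(x_i - y_i)²) = √((-2 - (-10))² + (2 - 2)² + (1 - 1)²)
= √(8² + 0² + 0²) = √(64 + 0 + 0) = √64 = 8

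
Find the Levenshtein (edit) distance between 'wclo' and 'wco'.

Let D[i][j] be the edit distance between the first i characters of 'wclo' and the first j characters of 'wco', with D[i][0] = i, D[0][j] = j, and D[i][j] = D[i-1][j-1] if the characters match, else 1 + min(D[i-1][j], D[i][j-1], D[i-1][j-1]). Filling the table (rows: prefixes of 'wclo', columns: prefixes of 'wco'):
     ε  w  c  o
  ε  0  1  2  3
  w  1  0  1  2
  c  2  1  0  1
  l  3  2  1  1
  o  4  3  2  1
The bottom-right entry gives D[4][3] = 1, so no sequence of fewer than 1 edit works. Backtracking through the table gives one optimal edit sequence (1 edit):
  wclo → wco (del l @3)
Edit distance = 1.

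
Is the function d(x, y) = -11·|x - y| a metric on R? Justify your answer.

No. With c = -11 < 0, d fails non-negativity: d(9, 12) = -11·|9 - 12| = -11·3 = -33 < 0.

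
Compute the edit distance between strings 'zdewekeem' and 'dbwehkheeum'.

Let D[i][j] be the edit distance between the first i characters of 'zdewekeem' and the first j characters of 'dbwehkheeum', with D[i][0] = i, D[0][j] = j, and D[i][j] = D[i-1][j-1] if the characters match, else 1 + min(D[i-1][j], D[i][j-1], D[i-1][j-1]). Filling the table (rows: prefixes of 'zdewekeem', columns: prefixes of 'dbwehkheeum'):
     ε  d  b  w  e  h  k  h  e  e  u  m
  ε  0  1  2  3  4  5  6  7  8  9 10 11
  z  1  1  2  3  4  5  6  7  8  9 10 11
  d  2  1  2  3  4  5  6  7  8  9 10 11
  e  3  2  2  3  3  4  5  6  7  8  9 10
  w  4  3  3  2  3  4  5  6  7  8  9 10
  e  5  4  4  3  2  3  4  5  6  7  8  9
  k  6  5  5  4  3  3  3  4  5  6  7  8
  e  7  6  6  5  4  4  4  4  4  5  6  7
  e  8  7  7  6  5  5  5  5  4  4  5  6
  m  9  8  8  7  6  6  6  6  5  5  5  5
The bottom-right entry gives D[9][11] = 5, so no sequence of fewer than 5 edits works. Backtracking through the table gives one optimal edit sequence (5 edits):
  zdewekeem → dewekeem (del z @1)
  dewekeem → dbwekeem (sub e→b @2)
  dbwekeem → dbwehkeem (ins h @5)
  dbwehkeem → dbwehkheem (ins h @7)
  dbwehkheem → dbwehkheeum (ins u @10)
Edit distance = 5.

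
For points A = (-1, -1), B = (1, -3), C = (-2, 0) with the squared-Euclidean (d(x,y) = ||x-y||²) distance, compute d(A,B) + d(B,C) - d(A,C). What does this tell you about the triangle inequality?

d(A,B) = 2² + 2² = 8, d(B,C) = 3² + 3² = 18, d(A,C) = 1² + 1² = 2.
d(A,B) + d(B,C) - d(A,C) = 8 + 18 - 2 = 26 - 2 = 24. This is ≥ 0, so the triangle inequality holds for these points.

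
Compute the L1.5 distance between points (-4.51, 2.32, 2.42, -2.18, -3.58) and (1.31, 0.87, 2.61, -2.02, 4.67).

(Σ|x_i - y_i|^1.5)^(1/1.5) = (|-4.51 - 1.31|^1.5 + |2.32 - 0.87|^1.5 + |2.42 - 2.61|^1.5 + |-2.18 - (-2.02)|^1.5 + |-3.58 - 4.67|^1.5)^(1/1.5)
= (5.82^1.5 + 1.45^1.5 + 0.19^1.5 + 0.16^1.5 + 8.25^1.5)^(1/1.5) ≈ (14.0406 + 1.746 + 0.0828 + 0.064 + 23.6963)^(1/1.5) = (39.6297)^(1/1.5) ≈ 11.6238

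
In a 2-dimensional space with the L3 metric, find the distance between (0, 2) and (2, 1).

(Σ|x_i - y_i|^3)^(1/3) = (|0 - 2|^3 + |2 - 1|^3)^(1/3)
= (2^3 + 1^3)^(1/3) = (8 + 1)^(1/3) = (9)^(1/3) ≈ 2.0801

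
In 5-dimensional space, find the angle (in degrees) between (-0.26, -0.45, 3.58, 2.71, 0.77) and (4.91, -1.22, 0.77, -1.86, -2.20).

With u = (-0.26, -0.45, 3.58, 2.71, 0.77), v = (4.91, -1.22, 0.77, -1.86, -2.20):
u·v = (-0.26)·4.91 + (-0.45)·(-1.22) + 3.58·0.77 + 2.71·(-1.86) + 0.77·(-2.2) = (-1.2766) + 0.549 + 2.7566 + (-5.0406) + (-1.694) = -4.7056.
|u| = √((-0.26)² + (-0.45)² + 3.58² + 2.71² + 0.77²) = √(0.0676 + 0.2025 + 12.8164 + 7.3441 + 0.5929) = √21.0235, |v| = √(4.91² + (-1.22)² + 0.77² + (-1.86)² + (-2.2)²) = √(24.1081 + 1.4884 + 0.5929 + 3.4596 + 4.84) = √34.489.
cos θ = (u·v)/(|u||v|) = -4.7056/(√21.0235·√34.489) ≈ -0.174752
θ = arccos(-0.174752) ≈ 100.06°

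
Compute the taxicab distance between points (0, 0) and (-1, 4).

Σ|x_i - y_i| = |0 - (-1)| + |0 - 4| = 1 + 4 = 5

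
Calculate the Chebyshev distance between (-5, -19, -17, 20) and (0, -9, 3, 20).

max(|x_i - y_i|) = max(|-5 - 0|, |-19 - (-9)|, |-17 - 3|, |20 - 20|) = max(5, 10, 20, 0) = 20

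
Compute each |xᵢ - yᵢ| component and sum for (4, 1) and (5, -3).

Σ|x_i - y_i| = |4 - 5| + |1 - (-3)| = 1 + 4 = 5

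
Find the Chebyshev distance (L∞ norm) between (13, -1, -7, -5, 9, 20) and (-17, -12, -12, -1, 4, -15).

max(|x_i - y_i|) = max(|13 - (-17)|, |-1 - (-12)|, |-7 - (-12)|, |-5 - (-1)|, |9 - 4|, |20 - (-15)|) = max(30, 11, 5, 4, 5, 35) = 35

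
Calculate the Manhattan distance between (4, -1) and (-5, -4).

Σ|x_i - y_i| = |4 - (-5)| + |-1 - (-4)| = 9 + 3 = 12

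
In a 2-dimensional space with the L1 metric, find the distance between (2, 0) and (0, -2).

Σ|x_i - y_i| = |2 - 0| + |0 - (-2)| = 2 + 2 = 4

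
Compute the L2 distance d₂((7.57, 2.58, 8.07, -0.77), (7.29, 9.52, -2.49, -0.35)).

√(Σ(x_i - y_i)²) = √((7.57 - 7.29)² + (2.58 - 9.52)² + (8.07 - (-2.49))² + (-0.77 - (-0.35))²)
= √(0.28² + (-6.94)² + 10.56² + (-0.42)²) = √(0.0784 + 48.1636 + 111.5136 + 0.1764) = √159.932 ≈ 12.6464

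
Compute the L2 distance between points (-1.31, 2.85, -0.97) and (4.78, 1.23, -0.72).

(Σ|x_i - y_i|^2)^(1/2) = (|-1.31 - 4.78|^2 + |2.85 - 1.23|^2 + |-0.97 - (-0.72)|^2)^(1/2)
= (6.09^2 + 1.62^2 + 0.25^2)^(1/2) = (37.0881 + 2.6244 + 0.0625)^(1/2) = (39.775)^(1/2) ≈ 6.3067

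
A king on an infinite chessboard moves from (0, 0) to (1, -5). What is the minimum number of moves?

max(|x_i - y_i|) = max(|0 - 1|, |0 - (-5)|) = max(1, 5) = 5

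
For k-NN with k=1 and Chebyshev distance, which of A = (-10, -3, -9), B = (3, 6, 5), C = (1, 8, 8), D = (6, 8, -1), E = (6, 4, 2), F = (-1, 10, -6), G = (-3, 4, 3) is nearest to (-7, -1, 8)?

Distances: d(A) = 17, d(B) = 10, d(C) = 9, d(D) = 13, d(E) = 13, d(F) = 14, d(G) = 5. Nearest: G = (-3, 4, 3) with distance 5.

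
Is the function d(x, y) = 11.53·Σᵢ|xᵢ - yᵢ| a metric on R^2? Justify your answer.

Yes. The L1 (Manhattan) norm induces a metric on R^2, and multiplying a metric by a positive constant 11.53 > 0 preserves all four axioms: non-negativity (11.53·||x-y|| ≥ 0), identity (11.53·||x-y|| = 0 ⟺ ||x-y|| = 0 ⟺ x = y), symmetry (||x-y|| = ||y-x||), and the triangle inequality (11.53·||x-z|| ≤ 11.53·||x-y|| + 11.53·||y-z||). So d is a metric.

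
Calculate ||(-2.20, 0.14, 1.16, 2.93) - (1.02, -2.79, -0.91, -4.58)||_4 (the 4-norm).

(Σ|x_i - y_i|^4)^(1/4) = (|-2.2 - 1.02|^4 + |0.14 - (-2.79)|^4 + |1.16 - (-0.91)|^4 + |2.93 - (-4.58)|^4)^(1/4)
= (3.22^4 + 2.93^4 + 2.07^4 + 7.51^4)^(1/4) ≈ (107.5037 + 73.7005 + 18.3604 + 3180.9713)^(1/4) = (3380.5359)^(1/4) ≈ 7.6251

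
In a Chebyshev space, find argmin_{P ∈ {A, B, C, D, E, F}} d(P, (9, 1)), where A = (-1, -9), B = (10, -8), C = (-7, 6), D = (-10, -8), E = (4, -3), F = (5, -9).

Distances: d(A) = 10, d(B) = 9, d(C) = 16, d(D) = 19, d(E) = 5, d(F) = 10. Nearest: E = (4, -3) with distance 5.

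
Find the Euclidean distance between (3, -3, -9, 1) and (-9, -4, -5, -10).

√(Σ(x_i - y_i)²) = √((3 - (-9))² + (-3 - (-4))² + (-9 - (-5))² + (1 - (-10))²)
= √(12² + 1² + (-4)² + 11²) = √(144 + 1 + 16 + 121) = √282 ≈ 16.7929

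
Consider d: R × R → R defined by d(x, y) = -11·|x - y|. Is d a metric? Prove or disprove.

No. With c = -11 < 0, d fails non-negativity: d(6, 12) = -11·|6 - 12| = -11·6 = -66 < 0.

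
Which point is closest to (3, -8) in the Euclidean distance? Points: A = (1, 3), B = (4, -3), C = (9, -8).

Distances: d(A) ≈ 11.1803, d(B) ≈ 5.099, d(C) = 6. Nearest: B = (4, -3) with distance 5.099.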